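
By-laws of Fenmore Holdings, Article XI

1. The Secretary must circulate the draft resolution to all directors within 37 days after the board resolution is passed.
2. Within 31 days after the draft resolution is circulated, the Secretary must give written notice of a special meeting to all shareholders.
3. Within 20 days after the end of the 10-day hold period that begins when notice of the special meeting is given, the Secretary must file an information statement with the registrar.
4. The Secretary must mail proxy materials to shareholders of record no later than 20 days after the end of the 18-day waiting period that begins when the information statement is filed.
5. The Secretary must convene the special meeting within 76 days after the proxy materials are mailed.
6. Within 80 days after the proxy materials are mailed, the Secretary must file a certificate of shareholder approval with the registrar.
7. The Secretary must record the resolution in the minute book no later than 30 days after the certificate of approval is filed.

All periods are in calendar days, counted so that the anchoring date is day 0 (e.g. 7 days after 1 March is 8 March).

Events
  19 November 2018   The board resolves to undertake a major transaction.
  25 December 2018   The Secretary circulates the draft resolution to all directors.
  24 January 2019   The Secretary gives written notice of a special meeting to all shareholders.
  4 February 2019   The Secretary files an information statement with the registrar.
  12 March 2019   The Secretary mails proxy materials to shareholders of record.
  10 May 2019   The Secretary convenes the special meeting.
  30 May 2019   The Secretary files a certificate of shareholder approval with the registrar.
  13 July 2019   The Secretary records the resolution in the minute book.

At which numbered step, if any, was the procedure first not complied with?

Step 7

Step 1 — counting 37 days from 19 November 2018 (when the board resolution is passed) gives a deadline of 26 December 2018; 25 December 2018 is within that limit.
Step 2 — counting 31 days from 25 December 2018 (when the draft resolution is circulated) gives a deadline of 25 January 2019; done 24 January 2019 — timely.
Step 3 — counting 20 days from 3 February 2019 (end of the 10-day hold period, which began when notice of the special meeting is given on 24 January 2019) gives a deadline of 23 February 2019; 4 February 2019 is within that limit.
Step 4 — counting 20 days from 22 February 2019 (end of the 18-day waiting period, which began when the information statement is filed on 4 February 2019) gives a deadline of 14 March 2019; done 12 March 2019 — timely.
Step 5 — counting 76 days from 12 March 2019 (when the proxy materials are mailed) gives a deadline of 27 May 2019; done 10 May 2019 — timely.
Step 6 — counting 80 days from 12 March 2019 (when the proxy materials are mailed) gives a deadline of 31 May 2019; completed 30 May 2019, before the deadline.
Step 7 — counting 30 days from 30 May 2019 (when the certificate of approval is filed) gives a deadline of 29 June 2019; not done until 13 July 2019, 14 days after the deadline.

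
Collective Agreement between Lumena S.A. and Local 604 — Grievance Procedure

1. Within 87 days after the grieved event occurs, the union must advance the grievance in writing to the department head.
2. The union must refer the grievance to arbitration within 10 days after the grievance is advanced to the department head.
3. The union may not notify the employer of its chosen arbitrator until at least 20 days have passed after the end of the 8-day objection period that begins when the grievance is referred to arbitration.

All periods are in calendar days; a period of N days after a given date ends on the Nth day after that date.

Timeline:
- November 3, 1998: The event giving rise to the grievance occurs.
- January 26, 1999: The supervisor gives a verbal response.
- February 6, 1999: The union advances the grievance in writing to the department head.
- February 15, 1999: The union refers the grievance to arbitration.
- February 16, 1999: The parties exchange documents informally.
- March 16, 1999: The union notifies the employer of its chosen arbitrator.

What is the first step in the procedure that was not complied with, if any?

Step 1

Step 1 — counting 87 days from November 3, 1998 (when the grieved event occurs) gives a deadline of January 29, 1999; done February 6, 1999 — 8 days late.
The analysis stops there.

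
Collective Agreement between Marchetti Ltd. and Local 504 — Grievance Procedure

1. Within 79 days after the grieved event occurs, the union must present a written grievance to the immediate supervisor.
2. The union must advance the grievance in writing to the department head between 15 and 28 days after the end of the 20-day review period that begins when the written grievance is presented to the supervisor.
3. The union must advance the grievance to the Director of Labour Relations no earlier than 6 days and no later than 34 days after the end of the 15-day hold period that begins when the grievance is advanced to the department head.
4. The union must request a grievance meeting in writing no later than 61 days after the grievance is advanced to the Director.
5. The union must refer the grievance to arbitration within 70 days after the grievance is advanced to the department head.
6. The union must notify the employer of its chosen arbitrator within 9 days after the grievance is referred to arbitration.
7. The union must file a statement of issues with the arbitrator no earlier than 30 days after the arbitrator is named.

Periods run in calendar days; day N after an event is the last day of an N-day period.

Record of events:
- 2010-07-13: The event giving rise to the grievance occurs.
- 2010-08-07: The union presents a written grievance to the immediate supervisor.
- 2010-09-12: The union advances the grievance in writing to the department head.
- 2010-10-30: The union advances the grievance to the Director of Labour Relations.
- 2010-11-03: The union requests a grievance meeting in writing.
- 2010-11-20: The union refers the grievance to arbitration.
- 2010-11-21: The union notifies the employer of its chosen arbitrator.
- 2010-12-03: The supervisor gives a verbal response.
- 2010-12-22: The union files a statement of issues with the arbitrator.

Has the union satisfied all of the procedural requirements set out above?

(1) due by 2010-07-13 + 79 days = 2010-09-30; done 2010-08-07 — timely.
(2) the permitted window runs from 2010-08-27 + 15 = 2010-09-11 to 2010-08-27 + 28 = 2010-09-24; 2010-09-12 falls inside that range.
(3) the permitted window runs from 2010-09-27 + 6 = 2010-10-03 to 2010-09-27 + 34 = 2010-10-31; done 2010-10-30 — within the window.
(4) due by 2010-10-30 + 61 days = 2010-12-30; completed 2010-11-03, before the deadline.
(5) due by 2010-09-12 + 70 days = 2010-11-21; 2010-11-20 is within that limit.
(6) due by 2010-11-20 + 9 days = 2010-11-29; completed 2010-11-21, before the deadline.
(7) permitted from 2010-11-21 + 30 days = 2010-12-21 onward; done 2010-12-22 — permitted.

Yes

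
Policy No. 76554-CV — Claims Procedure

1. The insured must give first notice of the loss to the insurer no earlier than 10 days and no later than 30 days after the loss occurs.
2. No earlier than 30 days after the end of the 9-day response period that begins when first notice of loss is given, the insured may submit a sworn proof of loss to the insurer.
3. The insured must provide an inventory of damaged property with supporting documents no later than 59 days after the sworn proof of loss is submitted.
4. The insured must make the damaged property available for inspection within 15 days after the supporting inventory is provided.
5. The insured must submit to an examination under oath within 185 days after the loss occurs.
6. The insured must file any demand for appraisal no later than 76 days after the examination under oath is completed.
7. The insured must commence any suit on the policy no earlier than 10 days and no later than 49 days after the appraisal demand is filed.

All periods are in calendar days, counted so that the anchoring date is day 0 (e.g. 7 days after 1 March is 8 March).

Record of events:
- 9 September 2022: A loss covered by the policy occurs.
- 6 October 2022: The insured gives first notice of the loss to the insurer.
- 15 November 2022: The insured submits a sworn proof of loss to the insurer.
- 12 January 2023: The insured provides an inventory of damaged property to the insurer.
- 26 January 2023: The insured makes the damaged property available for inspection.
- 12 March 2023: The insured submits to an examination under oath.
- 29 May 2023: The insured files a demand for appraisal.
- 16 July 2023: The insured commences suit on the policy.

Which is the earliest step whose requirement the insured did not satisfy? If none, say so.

Step 1: the window is 10–30 days after 9 September 2022 (when the loss occurs), so 19 September 2022 through 9 October 2022; done 6 October 2022, which is between those dates.
Step 2: the earliest permitted date is 30 days after 15 October 2022 (end of the 9-day response period, which began when first notice of loss is given on 6 October 2022), i.e. 14 November 2022; done 15 November 2022 — permitted.
Step 3: 59 days after 15 November 2022 (when the sworn proof of loss is submitted) is 13 January 2023; 12 January 2023 is within that limit.
Step 4: 15 days after 12 January 2023 (when the supporting inventory is provided) is 27 January 2023; 26 January 2023 is within that limit.
Step 5: 185 days after 9 September 2022 (when the loss occurs) is 13 March 2023; 12 March 2023 is within that limit.
Step 6: 76 days after 12 March 2023 (when the examination under oath is completed) is 27 May 2023; not done until 29 May 2023, 2 days after the deadline.

Step 6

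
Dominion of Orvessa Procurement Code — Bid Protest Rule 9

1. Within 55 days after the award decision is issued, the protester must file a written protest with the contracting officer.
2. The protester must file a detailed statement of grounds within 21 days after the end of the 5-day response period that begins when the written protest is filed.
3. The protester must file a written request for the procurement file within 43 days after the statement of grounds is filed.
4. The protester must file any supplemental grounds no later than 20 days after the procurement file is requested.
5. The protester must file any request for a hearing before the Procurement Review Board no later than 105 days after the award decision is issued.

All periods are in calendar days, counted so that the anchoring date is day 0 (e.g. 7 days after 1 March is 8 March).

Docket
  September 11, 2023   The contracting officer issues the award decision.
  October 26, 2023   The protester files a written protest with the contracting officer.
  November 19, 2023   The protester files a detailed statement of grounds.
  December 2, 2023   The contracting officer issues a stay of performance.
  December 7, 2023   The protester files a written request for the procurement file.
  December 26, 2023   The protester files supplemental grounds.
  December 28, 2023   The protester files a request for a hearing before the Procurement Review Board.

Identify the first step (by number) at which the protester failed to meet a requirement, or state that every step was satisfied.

Step 5

(1) due by September 11, 2023 + 55 days = November 5, 2023; completed October 26, 2023, before the deadline.
(2) due by October 31, 2023 + 21 days = November 21, 2023; done November 19, 2023 — timely.
(3) due by November 19, 2023 + 43 days = January 1, 2024; completed December 7, 2023, before the deadline.
(4) due by December 7, 2023 + 20 days = December 27, 2023; completed December 26, 2023, before the deadline.
(5) due by September 11, 2023 + 105 days = December 25, 2023; done December 28, 2023 — 3 days late.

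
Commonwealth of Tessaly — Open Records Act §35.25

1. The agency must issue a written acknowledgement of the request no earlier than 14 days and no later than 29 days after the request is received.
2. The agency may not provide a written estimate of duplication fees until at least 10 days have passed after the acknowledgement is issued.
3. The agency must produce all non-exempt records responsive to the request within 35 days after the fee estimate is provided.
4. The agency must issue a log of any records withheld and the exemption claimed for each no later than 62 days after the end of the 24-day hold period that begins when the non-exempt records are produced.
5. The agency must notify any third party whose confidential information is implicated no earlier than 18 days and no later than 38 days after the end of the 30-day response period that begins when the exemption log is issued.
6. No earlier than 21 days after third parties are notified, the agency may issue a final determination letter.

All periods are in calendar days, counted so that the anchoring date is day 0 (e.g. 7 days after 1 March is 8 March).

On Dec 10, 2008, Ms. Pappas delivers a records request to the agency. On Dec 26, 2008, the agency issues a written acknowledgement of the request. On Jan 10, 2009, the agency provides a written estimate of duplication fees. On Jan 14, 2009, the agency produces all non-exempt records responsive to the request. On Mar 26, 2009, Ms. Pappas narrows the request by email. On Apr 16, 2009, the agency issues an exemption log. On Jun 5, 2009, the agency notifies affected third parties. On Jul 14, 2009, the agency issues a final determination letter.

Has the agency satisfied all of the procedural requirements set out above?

Step 1 — 14 and 29 days from Dec 10, 2008 (when the request is received) are Dec 24, 2008 and Jan 8, 2009 respectively; Dec 26, 2008 falls inside that range.
Step 2 — must wait 10 days from Dec 26, 2008 (when the acknowledgement is issued), so not before Jan 5, 2009; done Jan 10, 2009 — permitted.
Step 3 — counting 35 days from Jan 10, 2009 (when the fee estimate is provided) gives a deadline of Feb 14, 2009; completed Jan 14, 2009, before the deadline.
Step 4 — counting 62 days from Feb 7, 2009 (end of the 24-day hold period, which began when the non-exempt records are produced on Jan 14, 2009) gives a deadline of Apr 10, 2009; not done until Apr 16, 2009, 6 days after the deadline.
That is the first point of non-compliance.

No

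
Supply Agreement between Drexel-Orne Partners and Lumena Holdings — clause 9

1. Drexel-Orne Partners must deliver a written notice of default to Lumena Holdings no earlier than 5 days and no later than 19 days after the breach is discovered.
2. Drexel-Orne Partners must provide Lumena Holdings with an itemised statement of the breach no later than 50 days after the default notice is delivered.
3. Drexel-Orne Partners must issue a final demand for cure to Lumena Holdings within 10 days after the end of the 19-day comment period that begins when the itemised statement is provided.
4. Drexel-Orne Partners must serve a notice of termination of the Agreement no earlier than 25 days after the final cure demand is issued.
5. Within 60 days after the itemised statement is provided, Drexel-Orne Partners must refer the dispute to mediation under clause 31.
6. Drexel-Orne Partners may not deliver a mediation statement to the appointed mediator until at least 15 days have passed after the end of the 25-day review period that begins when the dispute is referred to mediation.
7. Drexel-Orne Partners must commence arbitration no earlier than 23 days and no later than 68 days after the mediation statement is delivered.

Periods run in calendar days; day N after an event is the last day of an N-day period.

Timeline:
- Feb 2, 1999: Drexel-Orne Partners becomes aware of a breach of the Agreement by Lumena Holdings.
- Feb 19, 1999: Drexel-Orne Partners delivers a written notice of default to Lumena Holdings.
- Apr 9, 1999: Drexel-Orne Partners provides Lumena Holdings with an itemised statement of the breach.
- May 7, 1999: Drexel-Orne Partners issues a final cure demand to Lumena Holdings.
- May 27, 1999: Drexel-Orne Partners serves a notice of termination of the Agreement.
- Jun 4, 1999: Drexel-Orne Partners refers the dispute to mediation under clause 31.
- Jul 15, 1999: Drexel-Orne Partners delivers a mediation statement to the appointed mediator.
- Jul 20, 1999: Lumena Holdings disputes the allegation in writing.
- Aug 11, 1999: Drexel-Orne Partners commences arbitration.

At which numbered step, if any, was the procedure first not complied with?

Step 4

Step 1 — 5 and 19 days from Feb 2, 1999 (when the breach is discovered) are Feb 7, 1999 and Feb 21, 1999 respectively; Feb 19, 1999 falls inside that range.
Step 2 — counting 50 days from Feb 19, 1999 (when the default notice is delivered) gives a deadline of Apr 10, 1999; completed Apr 9, 1999, before the deadline.
Step 3 — counting 10 days from Apr 28, 1999 (end of the 19-day comment period, which began when the itemised statement is provided on Apr 9, 1999) gives a deadline of May 8, 1999; May 7, 1999 is within that limit.
Step 4 — must wait 25 days from May 7, 1999 (when the final cure demand is issued), so not before Jun 1, 1999; May 27, 1999 is 5 days before the earliest permitted date.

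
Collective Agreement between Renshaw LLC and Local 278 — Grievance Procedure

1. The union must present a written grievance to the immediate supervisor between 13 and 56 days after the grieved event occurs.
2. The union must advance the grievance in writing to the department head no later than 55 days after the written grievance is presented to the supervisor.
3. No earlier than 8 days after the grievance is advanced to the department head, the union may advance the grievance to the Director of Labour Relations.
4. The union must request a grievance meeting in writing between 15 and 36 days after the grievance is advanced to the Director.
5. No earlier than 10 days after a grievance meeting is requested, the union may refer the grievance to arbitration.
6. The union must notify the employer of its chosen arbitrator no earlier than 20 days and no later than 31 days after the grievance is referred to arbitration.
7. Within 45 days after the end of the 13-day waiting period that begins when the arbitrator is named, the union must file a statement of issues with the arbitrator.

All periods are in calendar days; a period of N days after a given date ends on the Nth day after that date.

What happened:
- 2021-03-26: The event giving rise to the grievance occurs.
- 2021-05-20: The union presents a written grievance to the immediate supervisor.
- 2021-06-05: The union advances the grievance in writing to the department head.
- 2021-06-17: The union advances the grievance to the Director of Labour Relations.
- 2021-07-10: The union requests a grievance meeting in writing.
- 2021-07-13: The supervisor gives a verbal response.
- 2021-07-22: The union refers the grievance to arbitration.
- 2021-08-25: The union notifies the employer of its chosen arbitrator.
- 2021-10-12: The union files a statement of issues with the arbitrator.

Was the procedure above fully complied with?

No

Step 1: the window is 13–56 days after 2021-03-26 (when the grieved event occurs), so 2021-04-08 through 2021-05-21; done 2021-05-20, which is between those dates.
Step 2: 55 days after 2021-05-20 (when the written grievance is presented to the supervisor) is 2021-07-14; completed 2021-06-05, before the deadline.
Step 3: the earliest permitted date is 8 days after 2021-06-05 (when the grievance is advanced to the department head), i.e. 2021-06-13; done 2021-06-17 — permitted.
Step 4: the window is 15–36 days after 2021-06-17 (when the grievance is advanced to the Director), so 2021-07-02 through 2021-07-23; done 2021-07-10, which is between those dates.
Step 5: the earliest permitted date is 10 days after 2021-07-10 (when a grievance meeting is requested), i.e. 2021-07-20; done 2021-07-22, after the minimum wait.
Step 6: the window is 20–31 days after 2021-07-22 (when the grievance is referred to arbitration), so 2021-08-11 through 2021-08-22; done 2021-08-25 — 3 days after the window closed.
The procedure was therefore not followed at step 6.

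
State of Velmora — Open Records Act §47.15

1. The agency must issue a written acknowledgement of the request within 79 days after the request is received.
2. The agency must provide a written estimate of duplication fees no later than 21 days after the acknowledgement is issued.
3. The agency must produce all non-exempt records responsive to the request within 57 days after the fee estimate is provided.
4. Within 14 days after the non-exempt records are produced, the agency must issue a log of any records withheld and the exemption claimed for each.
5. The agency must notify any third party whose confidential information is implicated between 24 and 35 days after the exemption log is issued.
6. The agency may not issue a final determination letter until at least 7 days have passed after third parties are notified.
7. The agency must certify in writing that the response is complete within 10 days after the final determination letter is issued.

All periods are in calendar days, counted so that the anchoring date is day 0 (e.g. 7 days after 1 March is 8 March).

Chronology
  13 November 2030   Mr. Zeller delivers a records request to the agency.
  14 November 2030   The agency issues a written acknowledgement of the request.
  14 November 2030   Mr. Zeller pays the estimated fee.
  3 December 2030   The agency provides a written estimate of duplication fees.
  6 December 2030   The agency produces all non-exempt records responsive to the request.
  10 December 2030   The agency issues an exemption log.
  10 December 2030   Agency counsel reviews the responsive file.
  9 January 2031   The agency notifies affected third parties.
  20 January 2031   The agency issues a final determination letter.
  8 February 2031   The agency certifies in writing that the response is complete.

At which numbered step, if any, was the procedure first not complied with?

Step 1: 79 days after 13 November 2030 (when the request is received) is 31 January 2031; 14 November 2030 is within that limit.
Step 2: 21 days after 14 November 2030 (when the acknowledgement is issued) is 5 December 2030; 3 December 2030 is within that limit.
Step 3: 57 days after 3 December 2030 (when the fee estimate is provided) is 29 January 2031; completed 6 December 2030, before the deadline.
Step 4: 14 days after 6 December 2030 (when the non-exempt records are produced) is 20 December 2030; done 10 December 2030 — timely.
Step 5: the window is 24–35 days after 10 December 2030 (when the exemption log is issued), so 3 January 2031 through 14 January 2031; done 9 January 2031 — within the window.
Step 6: the earliest permitted date is 7 days after 9 January 2031 (when third parties are notified), i.e. 16 January 2031; 20 January 2031 is on or after that date.
Step 7: 10 days after 20 January 2031 (when the final determination letter is issued) is 30 January 2031; not done until 8 February 2031, 9 days after the deadline.
Later steps need not be reached.

Step 7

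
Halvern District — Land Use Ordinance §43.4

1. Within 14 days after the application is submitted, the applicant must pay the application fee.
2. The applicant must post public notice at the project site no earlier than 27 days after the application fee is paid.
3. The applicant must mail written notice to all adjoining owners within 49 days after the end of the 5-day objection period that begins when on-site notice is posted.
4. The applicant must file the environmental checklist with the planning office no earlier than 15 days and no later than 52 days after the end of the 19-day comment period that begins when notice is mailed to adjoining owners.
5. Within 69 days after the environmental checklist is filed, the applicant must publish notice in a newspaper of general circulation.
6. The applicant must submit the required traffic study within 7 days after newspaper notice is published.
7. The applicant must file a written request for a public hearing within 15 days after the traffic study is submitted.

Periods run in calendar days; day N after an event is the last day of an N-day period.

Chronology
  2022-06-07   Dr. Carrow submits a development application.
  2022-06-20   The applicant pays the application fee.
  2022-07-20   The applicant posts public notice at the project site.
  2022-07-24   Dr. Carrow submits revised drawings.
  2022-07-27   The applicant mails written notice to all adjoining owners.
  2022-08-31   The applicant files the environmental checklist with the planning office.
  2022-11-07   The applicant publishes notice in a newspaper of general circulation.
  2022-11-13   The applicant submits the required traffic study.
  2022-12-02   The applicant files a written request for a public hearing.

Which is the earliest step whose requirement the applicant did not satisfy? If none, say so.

Step 7

(1) due by 2022-06-07 + 14 days = 2022-06-21; completed 2022-06-20, before the deadline.
(2) permitted from 2022-06-20 + 27 days = 2022-07-17 onward; 2022-07-20 is on or after that date.
(3) due by 2022-07-25 + 49 days = 2022-09-12; 2022-07-27 is within that limit.
(4) the permitted window runs from 2022-08-15 + 15 = 2022-08-30 to 2022-08-15 + 52 = 2022-10-06; done 2022-08-31, which is between those dates.
(5) due by 2022-08-31 + 69 days = 2022-11-08; completed 2022-11-07, before the deadline.
(6) due by 2022-11-07 + 7 days = 2022-11-14; done 2022-11-13 — timely.
(7) due by 2022-11-13 + 15 days = 2022-11-28; not done until 2022-12-02, 4 days after the deadline.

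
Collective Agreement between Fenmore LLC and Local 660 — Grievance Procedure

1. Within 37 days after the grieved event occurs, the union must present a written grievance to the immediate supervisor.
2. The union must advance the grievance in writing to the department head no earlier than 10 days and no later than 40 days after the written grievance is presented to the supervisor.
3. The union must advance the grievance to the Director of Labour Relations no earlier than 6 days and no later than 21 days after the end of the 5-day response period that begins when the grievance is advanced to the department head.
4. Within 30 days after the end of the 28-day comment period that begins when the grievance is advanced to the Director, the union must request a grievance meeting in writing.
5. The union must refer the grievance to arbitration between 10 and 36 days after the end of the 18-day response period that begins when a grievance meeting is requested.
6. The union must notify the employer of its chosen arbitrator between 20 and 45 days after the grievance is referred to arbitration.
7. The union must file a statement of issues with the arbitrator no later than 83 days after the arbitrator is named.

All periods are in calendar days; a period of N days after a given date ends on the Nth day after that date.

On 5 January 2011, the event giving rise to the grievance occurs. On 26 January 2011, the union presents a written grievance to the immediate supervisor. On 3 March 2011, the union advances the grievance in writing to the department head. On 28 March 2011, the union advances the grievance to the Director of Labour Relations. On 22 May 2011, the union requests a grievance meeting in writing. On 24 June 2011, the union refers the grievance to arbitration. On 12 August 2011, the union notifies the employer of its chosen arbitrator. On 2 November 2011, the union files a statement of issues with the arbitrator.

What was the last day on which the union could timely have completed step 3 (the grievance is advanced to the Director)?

29 March 2011

The grievance is advanced to the department head on 3 March 2011; the 5-day response period therefore ends 8 March 2011, and step 3 runs from that date. The window is 6–21 days after 8 March 2011; it closes on 29 March 2011.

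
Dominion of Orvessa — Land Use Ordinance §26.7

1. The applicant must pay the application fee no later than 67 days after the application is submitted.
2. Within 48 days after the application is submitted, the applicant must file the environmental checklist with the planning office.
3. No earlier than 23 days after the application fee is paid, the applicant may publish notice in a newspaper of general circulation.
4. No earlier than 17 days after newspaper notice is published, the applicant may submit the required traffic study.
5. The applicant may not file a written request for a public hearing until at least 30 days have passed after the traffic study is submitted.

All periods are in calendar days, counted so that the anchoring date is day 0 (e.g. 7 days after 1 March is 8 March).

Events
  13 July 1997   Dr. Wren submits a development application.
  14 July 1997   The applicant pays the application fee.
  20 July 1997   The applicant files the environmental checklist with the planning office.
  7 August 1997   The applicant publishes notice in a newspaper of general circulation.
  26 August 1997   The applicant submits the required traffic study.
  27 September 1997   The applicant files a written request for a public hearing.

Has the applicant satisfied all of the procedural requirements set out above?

(1) due by 13 July 1997 + 67 days = 18 September 1997; done 14 July 1997 — timely.
(2) due by 13 July 1997 + 48 days = 30 August 1997; done 20 July 1997 — timely.
(3) permitted from 14 July 1997 + 23 days = 6 August 1997 onward; 7 August 1997 is on or after that date.
(4) permitted from 7 August 1997 + 17 days = 24 August 1997 onward; 26 August 1997 is on or after that date.
(5) permitted from 26 August 1997 + 30 days = 25 September 1997 onward; done 27 September 1997 — permitted.

Yes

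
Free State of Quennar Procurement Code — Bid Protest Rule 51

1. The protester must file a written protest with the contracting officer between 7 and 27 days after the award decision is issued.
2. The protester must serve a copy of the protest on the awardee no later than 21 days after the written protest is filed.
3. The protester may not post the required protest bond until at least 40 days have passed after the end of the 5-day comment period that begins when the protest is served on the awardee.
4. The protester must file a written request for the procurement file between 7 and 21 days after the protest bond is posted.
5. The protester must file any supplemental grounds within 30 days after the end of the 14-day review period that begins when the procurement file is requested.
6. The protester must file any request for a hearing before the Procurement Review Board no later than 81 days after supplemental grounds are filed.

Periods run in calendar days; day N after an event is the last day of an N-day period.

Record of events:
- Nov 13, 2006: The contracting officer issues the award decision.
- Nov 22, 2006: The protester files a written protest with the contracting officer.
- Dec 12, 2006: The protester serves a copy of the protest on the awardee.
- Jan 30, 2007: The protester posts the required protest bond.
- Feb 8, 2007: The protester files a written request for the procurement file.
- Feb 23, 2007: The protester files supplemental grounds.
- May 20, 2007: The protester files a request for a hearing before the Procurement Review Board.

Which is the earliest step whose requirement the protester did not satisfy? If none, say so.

Step 1: the window is 7–27 days after Nov 13, 2006 (when the award decision is issued), so Nov 20, 2006 through Dec 10, 2006; done Nov 22, 2006, which is between those dates.
Step 2: 21 days after Nov 22, 2006 (when the written protest is filed) is Dec 13, 2006; Dec 12, 2006 is within that limit.
Step 3: the earliest permitted date is 40 days after Dec 17, 2006 (end of the 5-day comment period, which began when the protest is served on the awardee on Dec 12, 2006), i.e. Jan 26, 2007; done Jan 30, 2007 — permitted.
Step 4: the window is 7–21 days after Jan 30, 2007 (when the protest bond is posted), so Feb 6, 2007 through Feb 20, 2007; done Feb 8, 2007 — within the window.
Step 5: 30 days after Feb 22, 2007 (end of the 14-day review period, which began when the procurement file is requested on Feb 8, 2007) is Mar 24, 2007; completed Feb 23, 2007, before the deadline.
Step 6: 81 days after Feb 23, 2007 (when supplemental grounds are filed) is May 15, 2007; done May 20, 2007 — 5 days late.

Step 6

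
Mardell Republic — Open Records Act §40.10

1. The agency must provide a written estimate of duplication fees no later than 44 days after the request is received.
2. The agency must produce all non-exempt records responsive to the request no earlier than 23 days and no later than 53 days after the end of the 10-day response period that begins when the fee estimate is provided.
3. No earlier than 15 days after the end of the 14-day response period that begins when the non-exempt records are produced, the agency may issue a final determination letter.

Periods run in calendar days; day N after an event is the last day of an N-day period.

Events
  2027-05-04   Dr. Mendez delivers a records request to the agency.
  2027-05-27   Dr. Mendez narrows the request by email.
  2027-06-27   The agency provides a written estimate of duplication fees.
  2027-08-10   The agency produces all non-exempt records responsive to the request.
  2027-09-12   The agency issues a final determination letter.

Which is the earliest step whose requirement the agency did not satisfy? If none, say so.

Step 1

Step 1 — counting 44 days from 2027-05-04 (when the request is received) gives a deadline of 2027-06-17; 2027-06-27 misses that deadline by 10 days.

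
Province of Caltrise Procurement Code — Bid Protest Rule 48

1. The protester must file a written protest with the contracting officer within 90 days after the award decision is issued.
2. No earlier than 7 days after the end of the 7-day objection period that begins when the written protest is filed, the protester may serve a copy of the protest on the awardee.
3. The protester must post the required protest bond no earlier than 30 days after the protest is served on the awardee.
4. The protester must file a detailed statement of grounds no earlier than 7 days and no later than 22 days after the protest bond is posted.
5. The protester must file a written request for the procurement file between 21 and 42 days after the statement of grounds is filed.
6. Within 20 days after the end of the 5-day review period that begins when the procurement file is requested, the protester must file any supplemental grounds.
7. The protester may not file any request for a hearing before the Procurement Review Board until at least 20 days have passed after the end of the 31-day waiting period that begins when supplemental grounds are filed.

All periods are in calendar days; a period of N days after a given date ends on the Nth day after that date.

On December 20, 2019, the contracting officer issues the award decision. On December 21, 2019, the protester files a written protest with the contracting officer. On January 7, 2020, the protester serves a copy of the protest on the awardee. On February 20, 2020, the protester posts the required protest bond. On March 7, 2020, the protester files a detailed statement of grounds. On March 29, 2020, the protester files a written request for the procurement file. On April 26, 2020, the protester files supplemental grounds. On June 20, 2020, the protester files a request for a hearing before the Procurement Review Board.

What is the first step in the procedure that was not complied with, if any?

Step 6

Step 1: 90 days after December 20, 2019 (when the award decision is issued) is March 19, 2020; December 21, 2019 is within that limit.
Step 2: the earliest permitted date is 7 days after December 28, 2019 (end of the 7-day objection period, which began when the written protest is filed on December 21, 2019), i.e. January 4, 2020; January 7, 2020 is on or after that date.
Step 3: the earliest permitted date is 30 days after January 7, 2020 (when the protest is served on the awardee), i.e. February 6, 2020; done February 20, 2020, after the minimum wait.
Step 4: the window is 7–22 days after February 20, 2020 (when the protest bond is posted), so February 27, 2020 through March 13, 2020; done March 7, 2020, which is between those dates.
Step 5: the window is 21–42 days after March 7, 2020 (when the statement of grounds is filed), so March 28, 2020 through April 18, 2020; March 29, 2020 falls inside that range.
Step 6: 20 days after April 3, 2020 (end of the 5-day review period, which began when the procurement file is requested on March 29, 2020) is April 23, 2020; not done until April 26, 2020, 3 days after the deadline.
Later steps need not be reached.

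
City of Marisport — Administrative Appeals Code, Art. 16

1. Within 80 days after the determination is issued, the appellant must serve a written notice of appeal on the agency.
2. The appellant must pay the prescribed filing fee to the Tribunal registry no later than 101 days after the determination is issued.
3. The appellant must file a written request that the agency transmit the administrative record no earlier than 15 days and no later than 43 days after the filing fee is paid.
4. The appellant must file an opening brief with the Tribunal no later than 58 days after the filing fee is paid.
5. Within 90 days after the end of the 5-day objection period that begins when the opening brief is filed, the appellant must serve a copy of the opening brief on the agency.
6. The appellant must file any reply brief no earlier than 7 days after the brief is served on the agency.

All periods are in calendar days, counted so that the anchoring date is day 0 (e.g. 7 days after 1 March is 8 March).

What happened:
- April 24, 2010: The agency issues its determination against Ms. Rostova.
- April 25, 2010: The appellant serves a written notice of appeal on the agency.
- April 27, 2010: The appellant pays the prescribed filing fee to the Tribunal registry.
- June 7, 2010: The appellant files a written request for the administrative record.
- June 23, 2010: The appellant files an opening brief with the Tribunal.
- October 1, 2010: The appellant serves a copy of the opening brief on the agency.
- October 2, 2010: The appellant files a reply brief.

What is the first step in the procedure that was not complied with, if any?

Step 5

Step 1: 80 days after April 24, 2010 (when the determination is issued) is July 13, 2010; done April 25, 2010 — timely.
Step 2: 101 days after April 24, 2010 (when the determination is issued) is August 3, 2010; completed April 27, 2010, before the deadline.
Step 3: the window is 15–43 days after April 27, 2010 (when the filing fee is paid), so May 12, 2010 through June 9, 2010; done June 7, 2010 — within the window.
Step 4: 58 days after April 27, 2010 (when the filing fee is paid) is June 24, 2010; June 23, 2010 is within that limit.
Step 5: 90 days after June 28, 2010 (end of the 5-day objection period, which began when the opening brief is filed on June 23, 2010) is September 26, 2010; not done until October 1, 2010, 5 days after the deadline.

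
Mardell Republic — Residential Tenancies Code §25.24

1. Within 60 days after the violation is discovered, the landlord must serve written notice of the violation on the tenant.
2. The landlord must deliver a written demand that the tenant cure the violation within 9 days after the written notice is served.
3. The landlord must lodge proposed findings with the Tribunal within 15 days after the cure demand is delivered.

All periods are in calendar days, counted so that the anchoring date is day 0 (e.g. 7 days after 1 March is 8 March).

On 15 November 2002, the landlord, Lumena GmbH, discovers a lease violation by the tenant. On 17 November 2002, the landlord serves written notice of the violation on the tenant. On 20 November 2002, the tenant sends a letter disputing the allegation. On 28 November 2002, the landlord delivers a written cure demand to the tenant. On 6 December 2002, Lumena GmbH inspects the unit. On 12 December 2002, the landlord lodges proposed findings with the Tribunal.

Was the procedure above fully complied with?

No

(1) due by 15 November 2002 + 60 days = 14 January 2003; completed 17 November 2002, before the deadline.
(2) due by 17 November 2002 + 9 days = 26 November 2002; done 28 November 2002 — 2 days late.
The analysis stops there.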